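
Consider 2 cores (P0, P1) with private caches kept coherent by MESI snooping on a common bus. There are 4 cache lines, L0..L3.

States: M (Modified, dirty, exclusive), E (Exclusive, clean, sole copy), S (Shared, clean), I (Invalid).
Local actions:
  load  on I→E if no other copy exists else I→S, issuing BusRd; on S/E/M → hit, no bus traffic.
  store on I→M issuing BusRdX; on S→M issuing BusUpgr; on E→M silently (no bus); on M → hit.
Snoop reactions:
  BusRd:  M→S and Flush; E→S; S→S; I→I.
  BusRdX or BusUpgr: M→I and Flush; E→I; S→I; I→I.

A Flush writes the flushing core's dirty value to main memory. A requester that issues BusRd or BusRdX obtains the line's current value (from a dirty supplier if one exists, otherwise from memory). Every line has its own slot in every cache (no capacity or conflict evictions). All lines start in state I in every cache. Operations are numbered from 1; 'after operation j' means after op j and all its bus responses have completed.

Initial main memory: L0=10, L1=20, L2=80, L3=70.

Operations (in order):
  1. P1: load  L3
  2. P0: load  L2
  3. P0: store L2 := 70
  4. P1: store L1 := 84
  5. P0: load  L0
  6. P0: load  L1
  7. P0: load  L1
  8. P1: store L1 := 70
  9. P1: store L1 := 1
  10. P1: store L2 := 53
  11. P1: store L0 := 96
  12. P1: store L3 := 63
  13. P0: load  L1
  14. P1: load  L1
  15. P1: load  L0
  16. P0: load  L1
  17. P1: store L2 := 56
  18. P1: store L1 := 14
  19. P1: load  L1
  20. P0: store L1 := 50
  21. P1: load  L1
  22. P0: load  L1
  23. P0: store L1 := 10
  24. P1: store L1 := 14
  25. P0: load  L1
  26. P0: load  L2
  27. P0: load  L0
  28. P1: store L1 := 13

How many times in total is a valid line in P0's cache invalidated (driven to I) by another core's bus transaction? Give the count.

  op1 P1: load  L3 → I/E on L3; bus BusRd; mem=70
  op2 P0: load  L2 → E/I on L2; bus BusRd; mem=80
  op3 P0: store L2 := 70 → M/I on L2; bus (none); mem=80
  op4 P1: store L1 := 84 → I/M on L1; bus BusRdX; mem=20
  op5 P0: load  L0 → E/I on L0; bus BusRd; mem=10
  op6 P0: load  L1 → S/S on L1; bus BusRd Flush; mem=84
  op7 P0: load  L1 → S/S on L1; bus (none); mem=84
  op8 P1: store L1 := 70 → I/M on L1; bus BusUpgr; mem=84
  op9 P1: store L1 := 1 → I/M on L1; bus (none); mem=84
  op10 P1: store L2 := 53 → I/M on L2; bus BusRdX Flush; mem=70
  op11 P1: store L0 := 96 → I/M on L0; bus BusRdX; mem=10
  op12 P1: store L3 := 63 → I/M on L3; bus (none); mem=70
  op13 P0: load  L1 → S/S on L1; bus BusRd Flush; mem=1
  op14 P1: load  L1 → S/S on L1; bus (none); mem=1
  op15 P1: load  L0 → I/M on L0; bus (none); mem=10
  op16 P0: load  L1 → S/S on L1; bus (none); mem=1
  op17 P1: store L2 := 56 → I/M on L2; bus (none); mem=70
  op18 P1: store L1 := 14 → I/M on L1; bus BusUpgr; mem=1
  op19 P1: load  L1 → I/M on L1; bus (none); mem=1
  op20 P0: store L1 := 50 → M/I on L1; bus BusRdX Flush; mem=14
  op21 P1: load  L1 → S/S on L1; bus BusRd Flush; mem=50
  op22 P0: load  L1 → S/S on L1; bus (none); mem=50
  op23 P0: store L1 := 10 → M/I on L1; bus BusUpgr; mem=50
  op24 P1: store L1 := 14 → I/M on L1; bus BusRdX Flush; mem=10
  op25 P0: load  L1 → S/S on L1; bus BusRd Flush; mem=14
  op26 P0: load  L2 → S/S on L2; bus BusRd Flush; mem=56
  op27 P0: load  L0 → S/S on L0; bus BusRd Flush; mem=96
  op28 P1: store L1 := 13 → I/M on L1; bus BusUpgr; mem=14

invalidations = 6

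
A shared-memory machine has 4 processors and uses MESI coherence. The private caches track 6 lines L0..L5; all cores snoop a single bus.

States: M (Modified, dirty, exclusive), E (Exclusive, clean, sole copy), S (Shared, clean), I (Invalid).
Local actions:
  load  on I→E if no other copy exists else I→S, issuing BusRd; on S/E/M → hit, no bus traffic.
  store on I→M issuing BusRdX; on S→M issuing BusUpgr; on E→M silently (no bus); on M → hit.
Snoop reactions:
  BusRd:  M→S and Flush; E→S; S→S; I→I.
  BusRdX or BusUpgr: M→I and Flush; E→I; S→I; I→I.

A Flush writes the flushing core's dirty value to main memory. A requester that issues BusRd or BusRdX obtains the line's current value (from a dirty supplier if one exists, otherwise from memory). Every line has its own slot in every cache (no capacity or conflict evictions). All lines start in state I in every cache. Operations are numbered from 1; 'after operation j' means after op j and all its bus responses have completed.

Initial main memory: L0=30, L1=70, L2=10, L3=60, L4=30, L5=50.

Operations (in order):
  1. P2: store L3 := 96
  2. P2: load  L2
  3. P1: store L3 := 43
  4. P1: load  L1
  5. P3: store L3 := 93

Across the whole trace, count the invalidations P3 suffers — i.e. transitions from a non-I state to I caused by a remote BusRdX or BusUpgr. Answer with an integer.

invalidations = 0

step 1: P2: store L3 := 96  ⟶  IIMI  (L3)  txn=BusRdX  M[L3]=60
step 2: P2: load  L2  ⟶  IIEI  (L2)  txn=BusRd  M[L2]=10
step 3: P1: store L3 := 43  ⟶  IMII  (L3)  txn=BusRdX+Flush  M[L3]=96
step 4: P1: load  L1  ⟶  IEII  (L1)  txn=BusRd  M[L1]=70
step 5: P3: store L3 := 93  ⟶  IIIM  (L3)  txn=BusRdX+Flush  M[L3]=43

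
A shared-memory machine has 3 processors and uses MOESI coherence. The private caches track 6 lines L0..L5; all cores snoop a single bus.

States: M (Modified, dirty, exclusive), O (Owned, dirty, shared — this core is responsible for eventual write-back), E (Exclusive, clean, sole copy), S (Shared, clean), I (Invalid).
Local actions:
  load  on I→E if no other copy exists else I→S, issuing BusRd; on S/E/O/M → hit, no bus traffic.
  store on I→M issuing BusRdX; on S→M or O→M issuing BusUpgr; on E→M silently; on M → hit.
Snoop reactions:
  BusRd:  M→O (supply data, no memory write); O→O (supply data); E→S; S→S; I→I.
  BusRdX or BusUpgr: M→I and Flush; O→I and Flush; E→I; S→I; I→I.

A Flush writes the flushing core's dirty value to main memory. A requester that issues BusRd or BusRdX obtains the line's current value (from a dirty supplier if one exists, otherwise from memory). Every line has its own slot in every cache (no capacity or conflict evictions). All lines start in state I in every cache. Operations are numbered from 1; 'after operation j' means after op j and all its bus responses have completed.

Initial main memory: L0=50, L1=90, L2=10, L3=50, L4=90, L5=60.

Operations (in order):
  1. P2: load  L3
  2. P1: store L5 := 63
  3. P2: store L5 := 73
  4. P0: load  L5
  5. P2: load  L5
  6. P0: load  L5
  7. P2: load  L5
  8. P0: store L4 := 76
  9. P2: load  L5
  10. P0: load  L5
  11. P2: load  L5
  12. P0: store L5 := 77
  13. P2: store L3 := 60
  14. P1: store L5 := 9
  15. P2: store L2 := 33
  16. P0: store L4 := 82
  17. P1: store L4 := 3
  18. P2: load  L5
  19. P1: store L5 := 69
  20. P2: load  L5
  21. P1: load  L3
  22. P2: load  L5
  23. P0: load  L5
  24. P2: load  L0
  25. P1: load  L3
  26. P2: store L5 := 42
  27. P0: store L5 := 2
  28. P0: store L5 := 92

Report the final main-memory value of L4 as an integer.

[1] P2: load  L3 | P0:I, P1:I, P2:E(50) | bus: BusRd
[2] P1: store L5 := 63 | P0:I, P1:M(63), P2:I | bus: BusRdX
[3] P2: store L5 := 73 | P0:I, P1:I, P2:M(73) | bus: BusRdX,Flush
[4] P0: load  L5 | P0:S(73), P1:I, P2:O(73) | bus: BusRd
[5] P2: load  L5 | P0:S(73), P1:I, P2:O(73) | bus: none
[6] P0: load  L5 | P0:S(73), P1:I, P2:O(73) | bus: none
[7] P2: load  L5 | P0:S(73), P1:I, P2:O(73) | bus: none
[8] P0: store L4 := 76 | P0:M(76), P1:I, P2:I | bus: BusRdX
[9] P2: load  L5 | P0:S(73), P1:I, P2:O(73) | bus: none
[10] P0: load  L5 | P0:S(73), P1:I, P2:O(73) | bus: none
[11] P2: load  L5 | P0:S(73), P1:I, P2:O(73) | bus: none
[12] P0: store L5 := 77 | P0:M(77), P1:I, P2:I | bus: BusUpgr,Flush
[13] P2: store L3 := 60 | P0:I, P1:I, P2:M(60) | bus: none
[14] P1: store L5 := 9 | P0:I, P1:M(9), P2:I | bus: BusRdX,Flush
[15] P2: store L2 := 33 | P0:I, P1:I, P2:M(33) | bus: BusRdX
[16] P0: store L4 := 82 | P0:M(82), P1:I, P2:I | bus: none
[17] P1: store L4 := 3 | P0:I, P1:M(3), P2:I | bus: BusRdX,Flush
[18] P2: load  L5 | P0:I, P1:O(9), P2:S(9) | bus: BusRd
[19] P1: store L5 := 69 | P0:I, P1:M(69), P2:I | bus: BusUpgr
[20] P2: load  L5 | P0:I, P1:O(69), P2:S(69) | bus: BusRd
[21] P1: load  L3 | P0:I, P1:S(60), P2:O(60) | bus: BusRd
[22] P2: load  L5 | P0:I, P1:O(69), P2:S(69) | bus: none
[23] P0: load  L5 | P0:S(69), P1:O(69), P2:S(69) | bus: BusRd
[24] P2: load  L0 | P0:I, P1:I, P2:E(50) | bus: BusRd
[25] P1: load  L3 | P0:I, P1:S(60), P2:O(60) | bus: none
[26] P2: store L5 := 42 | P0:I, P1:I, P2:M(42) | bus: BusUpgr,Flush
[27] P0: store L5 := 2 | P0:M(2), P1:I, P2:I | bus: BusRdX,Flush
[28] P0: store L5 := 92 | P0:M(92), P1:I, P2:I | bus: none

memory[L4] = 82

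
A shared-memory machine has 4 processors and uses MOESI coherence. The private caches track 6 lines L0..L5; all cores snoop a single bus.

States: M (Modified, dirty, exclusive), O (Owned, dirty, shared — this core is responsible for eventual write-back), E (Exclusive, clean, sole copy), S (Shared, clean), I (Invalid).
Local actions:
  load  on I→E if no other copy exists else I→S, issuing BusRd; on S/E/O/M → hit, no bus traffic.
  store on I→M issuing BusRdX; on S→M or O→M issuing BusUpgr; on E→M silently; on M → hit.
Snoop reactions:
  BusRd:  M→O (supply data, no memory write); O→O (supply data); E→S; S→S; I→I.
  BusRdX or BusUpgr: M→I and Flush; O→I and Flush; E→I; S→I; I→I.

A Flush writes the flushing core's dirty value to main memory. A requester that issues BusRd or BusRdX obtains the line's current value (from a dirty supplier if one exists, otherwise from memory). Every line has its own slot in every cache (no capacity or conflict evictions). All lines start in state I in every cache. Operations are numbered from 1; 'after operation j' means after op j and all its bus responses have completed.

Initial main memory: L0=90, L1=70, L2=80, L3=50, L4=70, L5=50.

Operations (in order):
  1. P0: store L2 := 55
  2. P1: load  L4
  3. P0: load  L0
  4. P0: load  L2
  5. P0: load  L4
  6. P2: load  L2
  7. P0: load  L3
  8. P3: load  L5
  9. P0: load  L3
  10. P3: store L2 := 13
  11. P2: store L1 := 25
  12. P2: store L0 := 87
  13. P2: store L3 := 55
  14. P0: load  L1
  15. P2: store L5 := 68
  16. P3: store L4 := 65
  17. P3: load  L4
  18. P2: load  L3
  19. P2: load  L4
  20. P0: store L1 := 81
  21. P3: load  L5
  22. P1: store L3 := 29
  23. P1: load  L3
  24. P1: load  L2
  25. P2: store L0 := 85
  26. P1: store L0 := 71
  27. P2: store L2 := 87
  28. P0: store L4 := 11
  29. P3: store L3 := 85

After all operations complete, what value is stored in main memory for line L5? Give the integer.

step 1: P0: store L2 := 55  ⟶  MIII  (L2)  txn=BusRdX  M[L2]=80
step 2: P1: load  L4  ⟶  IEII  (L4)  txn=BusRd  M[L4]=70
step 3: P0: load  L0  ⟶  EIII  (L0)  txn=BusRd  M[L0]=90
step 4: P0: load  L2  ⟶  MIII  (L2)  txn=∅  M[L2]=80
step 5: P0: load  L4  ⟶  SSII  (L4)  txn=BusRd  M[L4]=70
step 6: P2: load  L2  ⟶  OISI  (L2)  txn=BusRd  M[L2]=80
step 7: P0: load  L3  ⟶  EIII  (L3)  txn=BusRd  M[L3]=50
step 8: P3: load  L5  ⟶  IIIE  (L5)  txn=BusRd  M[L5]=50
step 9: P0: load  L3  ⟶  EIII  (L3)  txn=∅  M[L3]=50
step 10: P3: store L2 := 13  ⟶  IIIM  (L2)  txn=BusRdX+Flush  M[L2]=55
step 11: P2: store L1 := 25  ⟶  IIMI  (L1)  txn=BusRdX  M[L1]=70
step 12: P2: store L0 := 87  ⟶  IIMI  (L0)  txn=BusRdX  M[L0]=90
step 13: P2: store L3 := 55  ⟶  IIMI  (L3)  txn=BusRdX  M[L3]=50
step 14: P0: load  L1  ⟶  SIOI  (L1)  txn=BusRd  M[L1]=70
step 15: P2: store L5 := 68  ⟶  IIMI  (L5)  txn=BusRdX  M[L5]=50
step 16: P3: store L4 := 65  ⟶  IIIM  (L4)  txn=BusRdX  M[L4]=70
step 17: P3: load  L4  ⟶  IIIM  (L4)  txn=∅  M[L4]=70
step 18: P2: load  L3  ⟶  IIMI  (L3)  txn=∅  M[L3]=50
step 19: P2: load  L4  ⟶  IISO  (L4)  txn=BusRd  M[L4]=70
step 20: P0: store L1 := 81  ⟶  MIII  (L1)  txn=BusUpgr+Flush  M[L1]=25
step 21: P3: load  L5  ⟶  IIOS  (L5)  txn=BusRd  M[L5]=50
step 22: P1: store L3 := 29  ⟶  IMII  (L3)  txn=BusRdX+Flush  M[L3]=55
step 23: P1: load  L3  ⟶  IMII  (L3)  txn=∅  M[L3]=55
step 24: P1: load  L2  ⟶  ISIO  (L2)  txn=BusRd  M[L2]=55
step 25: P2: store L0 := 85  ⟶  IIMI  (L0)  txn=∅  M[L0]=90
step 26: P1: store L0 := 71  ⟶  IMII  (L0)  txn=BusRdX+Flush  M[L0]=85
step 27: P2: store L2 := 87  ⟶  IIMI  (L2)  txn=BusRdX+Flush  M[L2]=13
step 28: P0: store L4 := 11  ⟶  MIII  (L4)  txn=BusRdX+Flush  M[L4]=65
step 29: P3: store L3 := 85  ⟶  IIIM  (L3)  txn=BusRdX+Flush  M[L3]=29

memory[L5] = 50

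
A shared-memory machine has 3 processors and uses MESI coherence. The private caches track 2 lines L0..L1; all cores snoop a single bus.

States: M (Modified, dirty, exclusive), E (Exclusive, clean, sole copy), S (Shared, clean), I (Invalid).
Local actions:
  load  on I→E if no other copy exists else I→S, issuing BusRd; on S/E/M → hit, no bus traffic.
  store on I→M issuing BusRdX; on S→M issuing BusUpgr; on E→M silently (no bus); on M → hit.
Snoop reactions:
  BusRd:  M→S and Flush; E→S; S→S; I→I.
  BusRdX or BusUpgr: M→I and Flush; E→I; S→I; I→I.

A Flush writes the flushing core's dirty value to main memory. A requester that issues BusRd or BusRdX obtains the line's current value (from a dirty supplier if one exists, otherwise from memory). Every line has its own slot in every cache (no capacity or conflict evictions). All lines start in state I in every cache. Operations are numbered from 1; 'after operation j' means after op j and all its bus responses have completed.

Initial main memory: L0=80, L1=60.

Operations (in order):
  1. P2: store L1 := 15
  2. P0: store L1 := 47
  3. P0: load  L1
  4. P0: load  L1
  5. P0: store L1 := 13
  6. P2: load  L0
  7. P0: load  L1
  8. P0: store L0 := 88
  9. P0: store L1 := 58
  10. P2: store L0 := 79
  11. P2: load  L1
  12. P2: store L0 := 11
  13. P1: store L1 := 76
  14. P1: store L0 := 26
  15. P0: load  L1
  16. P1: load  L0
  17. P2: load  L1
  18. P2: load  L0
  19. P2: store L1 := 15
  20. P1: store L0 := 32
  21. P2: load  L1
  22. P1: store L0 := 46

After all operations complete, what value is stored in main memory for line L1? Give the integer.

memory[L1] = 76

  op1 P2: store L1 := 15 → I/I/M on L1; bus BusRdX; mem=60
  op2 P0: store L1 := 47 → M/I/I on L1; bus BusRdX Flush; mem=15
  op3 P0: load  L1 → M/I/I on L1; bus (none); mem=15
  op4 P0: load  L1 → M/I/I on L1; bus (none); mem=15
  op5 P0: store L1 := 13 → M/I/I on L1; bus (none); mem=15
  op6 P2: load  L0 → I/I/E on L0; bus BusRd; mem=80
  op7 P0: load  L1 → M/I/I on L1; bus (none); mem=15
  op8 P0: store L0 := 88 → M/I/I on L0; bus BusRdX; mem=80
  op9 P0: store L1 := 58 → M/I/I on L1; bus (none); mem=15
  op10 P2: store L0 := 79 → I/I/M on L0; bus BusRdX Flush; mem=88
  op11 P2: load  L1 → S/I/S on L1; bus BusRd Flush; mem=58
  op12 P2: store L0 := 11 → I/I/M on L0; bus (none); mem=88
  op13 P1: store L1 := 76 → I/M/I on L1; bus BusRdX; mem=58
  op14 P1: store L0 := 26 → I/M/I on L0; bus BusRdX Flush; mem=11
  op15 P0: load  L1 → S/S/I on L1; bus BusRd Flush; mem=76
  op16 P1: load  L0 → I/M/I on L0; bus (none); mem=11
  op17 P2: load  L1 → S/S/S on L1; bus BusRd; mem=76
  op18 P2: load  L0 → I/S/S on L0; bus BusRd Flush; mem=26
  op19 P2: store L1 := 15 → I/I/M on L1; bus BusUpgr; mem=76
  op20 P1: store L0 := 32 → I/M/I on L0; bus BusUpgr; mem=26
  op21 P2: load  L1 → I/I/M on L1; bus (none); mem=76
  op22 P1: store L0 := 46 → I/M/I on L0; bus (none); mem=26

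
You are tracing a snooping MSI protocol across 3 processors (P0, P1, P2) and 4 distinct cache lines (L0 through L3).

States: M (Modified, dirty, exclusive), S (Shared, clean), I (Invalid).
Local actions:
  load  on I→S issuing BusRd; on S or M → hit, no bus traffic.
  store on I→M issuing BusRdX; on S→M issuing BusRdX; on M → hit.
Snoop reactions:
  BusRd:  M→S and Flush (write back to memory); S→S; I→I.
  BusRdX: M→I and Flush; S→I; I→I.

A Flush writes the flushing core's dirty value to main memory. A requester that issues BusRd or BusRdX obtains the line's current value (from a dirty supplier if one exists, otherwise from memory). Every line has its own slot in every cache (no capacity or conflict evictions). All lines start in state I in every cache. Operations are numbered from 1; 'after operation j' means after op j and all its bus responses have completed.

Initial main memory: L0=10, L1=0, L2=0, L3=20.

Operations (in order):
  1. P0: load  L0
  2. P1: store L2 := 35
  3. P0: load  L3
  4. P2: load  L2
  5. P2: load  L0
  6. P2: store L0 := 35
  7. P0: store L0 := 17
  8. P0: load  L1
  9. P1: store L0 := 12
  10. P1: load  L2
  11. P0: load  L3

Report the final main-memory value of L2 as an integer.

step 1: P0: load  L0  ⟶  SII  (L0)  txn=BusRd  M[L0]=10
step 2: P1: store L2 := 35  ⟶  IMI  (L2)  txn=BusRdX  M[L2]=0
step 3: P0: load  L3  ⟶  SII  (L3)  txn=BusRd  M[L3]=20
step 4: P2: load  L2  ⟶  ISS  (L2)  txn=BusRd+Flush  M[L2]=35
step 5: P2: load  L0  ⟶  SIS  (L0)  txn=BusRd  M[L0]=10
step 6: P2: store L0 := 35  ⟶  IIM  (L0)  txn=BusRdX  M[L0]=10
step 7: P0: store L0 := 17  ⟶  MII  (L0)  txn=BusRdX+Flush  M[L0]=35
step 8: P0: load  L1  ⟶  SII  (L1)  txn=BusRd  M[L1]=0
step 9: P1: store L0 := 12  ⟶  IMI  (L0)  txn=BusRdX+Flush  M[L0]=17
step 10: P1: load  L2  ⟶  ISS  (L2)  txn=∅  M[L2]=35
step 11: P0: load  L3  ⟶  SII  (L3)  txn=∅  M[L3]=20

memory[L2] = 35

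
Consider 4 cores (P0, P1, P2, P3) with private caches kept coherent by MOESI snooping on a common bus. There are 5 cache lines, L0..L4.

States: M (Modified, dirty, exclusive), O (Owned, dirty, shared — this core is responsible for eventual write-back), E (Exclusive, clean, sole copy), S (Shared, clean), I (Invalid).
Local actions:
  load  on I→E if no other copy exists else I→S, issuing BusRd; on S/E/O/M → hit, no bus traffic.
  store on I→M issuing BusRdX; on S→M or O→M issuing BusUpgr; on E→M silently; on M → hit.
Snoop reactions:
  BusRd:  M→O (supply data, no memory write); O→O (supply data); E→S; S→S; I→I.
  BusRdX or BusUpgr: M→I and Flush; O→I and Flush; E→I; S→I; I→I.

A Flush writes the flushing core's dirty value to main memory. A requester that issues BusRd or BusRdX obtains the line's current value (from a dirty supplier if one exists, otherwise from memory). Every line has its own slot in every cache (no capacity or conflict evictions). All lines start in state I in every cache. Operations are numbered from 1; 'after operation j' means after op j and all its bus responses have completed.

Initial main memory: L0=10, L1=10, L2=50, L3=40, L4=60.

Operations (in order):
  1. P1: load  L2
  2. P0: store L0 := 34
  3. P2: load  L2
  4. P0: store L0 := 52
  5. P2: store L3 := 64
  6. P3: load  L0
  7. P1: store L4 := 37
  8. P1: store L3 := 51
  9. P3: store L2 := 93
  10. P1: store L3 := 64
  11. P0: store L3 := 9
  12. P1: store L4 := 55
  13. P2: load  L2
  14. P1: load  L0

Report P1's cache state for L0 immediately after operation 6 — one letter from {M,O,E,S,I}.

  op1 P1: load  L2 → I/E/I/I on L2; bus BusRd; mem=50
  op2 P0: store L0 := 34 → M/I/I/I on L0; bus BusRdX; mem=10
  op3 P2: load  L2 → I/S/S/I on L2; bus BusRd; mem=50
  op4 P0: store L0 := 52 → M/I/I/I on L0; bus (none); mem=10
  op5 P2: store L3 := 64 → I/I/M/I on L3; bus BusRdX; mem=40
  op6 P3: load  L0 → O/I/I/S on L0; bus BusRd; mem=10
  op7 P1: store L4 := 37 → I/M/I/I on L4; bus BusRdX; mem=60
  op8 P1: store L3 := 51 → I/M/I/I on L3; bus BusRdX Flush; mem=64
  op9 P3: store L2 := 93 → I/I/I/M on L2; bus BusRdX; mem=50
  op10 P1: store L3 := 64 → I/M/I/I on L3; bus (none); mem=64
  op11 P0: store L3 := 9 → M/I/I/I on L3; bus BusRdX Flush; mem=64
  op12 P1: store L4 := 55 → I/M/I/I on L4; bus (none); mem=60
  op13 P2: load  L2 → I/I/S/O on L2; bus BusRd; mem=50
  op14 P1: load  L0 → O/S/I/S on L0; bus BusRd; mem=10

state = I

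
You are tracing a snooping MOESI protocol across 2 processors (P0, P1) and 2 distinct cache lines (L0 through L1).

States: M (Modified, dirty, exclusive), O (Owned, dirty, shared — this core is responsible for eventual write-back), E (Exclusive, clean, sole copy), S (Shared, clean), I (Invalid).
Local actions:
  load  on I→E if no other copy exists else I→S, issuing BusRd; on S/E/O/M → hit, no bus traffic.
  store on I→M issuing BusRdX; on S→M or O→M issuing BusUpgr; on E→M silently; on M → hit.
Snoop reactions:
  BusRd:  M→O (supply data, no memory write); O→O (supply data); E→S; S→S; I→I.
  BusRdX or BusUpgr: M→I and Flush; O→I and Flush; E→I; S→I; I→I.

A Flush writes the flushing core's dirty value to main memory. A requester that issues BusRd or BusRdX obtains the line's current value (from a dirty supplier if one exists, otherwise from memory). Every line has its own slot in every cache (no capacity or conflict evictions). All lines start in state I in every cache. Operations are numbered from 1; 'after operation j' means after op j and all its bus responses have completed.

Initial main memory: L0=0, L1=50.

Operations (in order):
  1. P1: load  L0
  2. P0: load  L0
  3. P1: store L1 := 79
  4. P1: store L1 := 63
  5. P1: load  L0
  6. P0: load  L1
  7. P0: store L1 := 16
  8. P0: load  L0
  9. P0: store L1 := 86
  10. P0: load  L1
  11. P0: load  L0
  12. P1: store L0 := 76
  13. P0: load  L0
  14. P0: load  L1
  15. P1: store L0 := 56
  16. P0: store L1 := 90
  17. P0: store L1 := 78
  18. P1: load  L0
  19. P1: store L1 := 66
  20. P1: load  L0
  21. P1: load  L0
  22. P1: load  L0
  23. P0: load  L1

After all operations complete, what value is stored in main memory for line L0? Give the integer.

[1] P1: load  L0 | P0:I, P1:E(0) | bus: BusRd
[2] P0: load  L0 | P0:S(0), P1:S(0) | bus: BusRd
[3] P1: store L1 := 79 | P0:I, P1:M(79) | bus: BusRdX
[4] P1: store L1 := 63 | P0:I, P1:M(63) | bus: none
[5] P1: load  L0 | P0:S(0), P1:S(0) | bus: none
[6] P0: load  L1 | P0:S(63), P1:O(63) | bus: BusRd
[7] P0: store L1 := 16 | P0:M(16), P1:I | bus: BusUpgr,Flush
[8] P0: load  L0 | P0:S(0), P1:S(0) | bus: none
[9] P0: store L1 := 86 | P0:M(86), P1:I | bus: none
[10] P0: load  L1 | P0:M(86), P1:I | bus: none
[11] P0: load  L0 | P0:S(0), P1:S(0) | bus: none
[12] P1: store L0 := 76 | P0:I, P1:M(76) | bus: BusUpgr
[13] P0: load  L0 | P0:S(76), P1:O(76) | bus: BusRd
[14] P0: load  L1 | P0:M(86), P1:I | bus: none
[15] P1: store L0 := 56 | P0:I, P1:M(56) | bus: BusUpgr
[16] P0: store L1 := 90 | P0:M(90), P1:I | bus: none
[17] P0: store L1 := 78 | P0:M(78), P1:I | bus: none
[18] P1: load  L0 | P0:I, P1:M(56) | bus: none
[19] P1: store L1 := 66 | P0:I, P1:M(66) | bus: BusRdX,Flush
[20] P1: load  L0 | P0:I, P1:M(56) | bus: none
[21] P1: load  L0 | P0:I, P1:M(56) | bus: none
[22] P1: load  L0 | P0:I, P1:M(56) | bus: none
[23] P0: load  L1 | P0:S(66), P1:O(66) | bus: BusRd

memory[L0] = 0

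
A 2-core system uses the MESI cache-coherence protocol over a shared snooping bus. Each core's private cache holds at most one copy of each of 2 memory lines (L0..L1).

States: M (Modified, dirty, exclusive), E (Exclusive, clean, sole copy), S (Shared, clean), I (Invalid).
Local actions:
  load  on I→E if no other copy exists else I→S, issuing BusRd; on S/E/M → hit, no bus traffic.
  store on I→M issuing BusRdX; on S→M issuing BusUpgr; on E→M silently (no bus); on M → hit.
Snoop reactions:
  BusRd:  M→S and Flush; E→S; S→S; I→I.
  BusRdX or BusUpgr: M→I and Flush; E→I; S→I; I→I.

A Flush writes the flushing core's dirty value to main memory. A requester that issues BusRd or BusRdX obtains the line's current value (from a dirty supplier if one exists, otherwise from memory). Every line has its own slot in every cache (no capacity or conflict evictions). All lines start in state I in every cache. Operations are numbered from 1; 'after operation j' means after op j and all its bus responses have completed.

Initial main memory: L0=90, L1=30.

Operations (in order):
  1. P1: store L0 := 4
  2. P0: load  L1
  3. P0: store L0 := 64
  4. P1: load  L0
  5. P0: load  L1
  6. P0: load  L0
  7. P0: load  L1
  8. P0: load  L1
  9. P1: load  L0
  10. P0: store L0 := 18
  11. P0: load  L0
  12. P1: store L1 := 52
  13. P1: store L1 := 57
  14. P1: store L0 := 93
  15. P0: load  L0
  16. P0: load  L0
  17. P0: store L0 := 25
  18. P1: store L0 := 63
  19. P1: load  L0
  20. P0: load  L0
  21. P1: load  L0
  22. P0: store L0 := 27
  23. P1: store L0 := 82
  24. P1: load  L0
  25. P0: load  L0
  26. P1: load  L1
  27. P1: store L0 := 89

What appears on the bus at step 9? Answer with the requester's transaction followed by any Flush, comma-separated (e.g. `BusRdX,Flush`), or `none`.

  op1 P1: store L0 := 4 → I/M on L0; bus BusRdX; mem=90
  op2 P0: load  L1 → E/I on L1; bus BusRd; mem=30
  op3 P0: store L0 := 64 → M/I on L0; bus BusRdX Flush; mem=4
  op4 P1: load  L0 → S/S on L0; bus BusRd Flush; mem=64
  op5 P0: load  L1 → E/I on L1; bus (none); mem=30
  op6 P0: load  L0 → S/S on L0; bus (none); mem=64
  op7 P0: load  L1 → E/I on L1; bus (none); mem=30
  op8 P0: load  L1 → E/I on L1; bus (none); mem=30
  op9 P1: load  L0 → S/S on L0; bus (none); mem=64
  op10 P0: store L0 := 18 → M/I on L0; bus BusUpgr; mem=64
  op11 P0: load  L0 → M/I on L0; bus (none); mem=64
  op12 P1: store L1 := 52 → I/M on L1; bus BusRdX; mem=30
  op13 P1: store L1 := 57 → I/M on L1; bus (none); mem=30
  op14 P1: store L0 := 93 → I/M on L0; bus BusRdX Flush; mem=18
  op15 P0: load  L0 → S/S on L0; bus BusRd Flush; mem=93
  op16 P0: load  L0 → S/S on L0; bus (none); mem=93
  op17 P0: store L0 := 25 → M/I on L0; bus BusUpgr; mem=93
  op18 P1: store L0 := 63 → I/M on L0; bus BusRdX Flush; mem=25
  op19 P1: load  L0 → I/M on L0; bus (none); mem=25
  op20 P0: load  L0 → S/S on L0; bus BusRd Flush; mem=63
  op21 P1: load  L0 → S/S on L0; bus (none); mem=63
  op22 P0: store L0 := 27 → M/I on L0; bus BusUpgr; mem=63
  op23 P1: store L0 := 82 → I/M on L0; bus BusRdX Flush; mem=27
  op24 P1: load  L0 → I/M on L0; bus (none); mem=27
  op25 P0: load  L0 → S/S on L0; bus BusRd Flush; mem=82
  op26 P1: load  L1 → I/M on L1; bus (none); mem=30
  op27 P1: store L0 := 89 → I/M on L0; bus BusUpgr; mem=82

bus = none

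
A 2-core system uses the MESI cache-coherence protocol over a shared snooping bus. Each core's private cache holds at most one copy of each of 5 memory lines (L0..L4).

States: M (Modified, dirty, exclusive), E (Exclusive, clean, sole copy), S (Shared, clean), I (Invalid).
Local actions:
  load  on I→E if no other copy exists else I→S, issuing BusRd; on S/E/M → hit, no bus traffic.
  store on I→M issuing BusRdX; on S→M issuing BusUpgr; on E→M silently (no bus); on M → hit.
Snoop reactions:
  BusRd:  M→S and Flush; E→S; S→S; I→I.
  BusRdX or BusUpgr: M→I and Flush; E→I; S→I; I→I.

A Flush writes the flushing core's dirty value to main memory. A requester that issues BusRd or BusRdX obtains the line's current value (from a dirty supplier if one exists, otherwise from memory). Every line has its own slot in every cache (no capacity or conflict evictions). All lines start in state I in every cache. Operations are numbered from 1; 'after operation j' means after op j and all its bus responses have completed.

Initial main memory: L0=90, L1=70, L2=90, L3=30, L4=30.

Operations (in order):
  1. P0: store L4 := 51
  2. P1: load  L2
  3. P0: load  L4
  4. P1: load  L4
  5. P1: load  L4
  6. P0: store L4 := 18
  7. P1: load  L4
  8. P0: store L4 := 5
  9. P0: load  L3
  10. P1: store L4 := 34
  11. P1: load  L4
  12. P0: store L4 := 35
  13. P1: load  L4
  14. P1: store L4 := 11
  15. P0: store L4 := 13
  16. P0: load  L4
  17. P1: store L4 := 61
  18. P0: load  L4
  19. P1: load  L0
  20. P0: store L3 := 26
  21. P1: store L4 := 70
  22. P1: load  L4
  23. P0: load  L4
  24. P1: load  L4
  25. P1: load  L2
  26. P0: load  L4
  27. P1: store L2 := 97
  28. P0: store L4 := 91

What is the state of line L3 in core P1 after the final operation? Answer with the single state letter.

state = I

1. P0: store L4 := 51  bus=[BusRdX]  L4: P0=M P1=I  mem[L4]=30
2. P1: load  L2  bus=[BusRd]  L2: P0=I P1=E  mem[L2]=90
3. P0: load  L4  bus=[-]  L4: P0=M P1=I  mem[L4]=30
4. P1: load  L4  bus=[BusRd,Flush]  L4: P0=S P1=S  mem[L4]=51
5. P1: load  L4  bus=[-]  L4: P0=S P1=S  mem[L4]=51
6. P0: store L4 := 18  bus=[BusUpgr]  L4: P0=M P1=I  mem[L4]=51
7. P1: load  L4  bus=[BusRd,Flush]  L4: P0=S P1=S  mem[L4]=18
8. P0: store L4 := 5  bus=[BusUpgr]  L4: P0=M P1=I  mem[L4]=18
9. P0: load  L3  bus=[BusRd]  L3: P0=E P1=I  mem[L3]=30
10. P1: store L4 := 34  bus=[BusRdX,Flush]  L4: P0=I P1=M  mem[L4]=5
11. P1: load  L4  bus=[-]  L4: P0=I P1=M  mem[L4]=5
12. P0: store L4 := 35  bus=[BusRdX,Flush]  L4: P0=M P1=I  mem[L4]=34
13. P1: load  L4  bus=[BusRd,Flush]  L4: P0=S P1=S  mem[L4]=35
14. P1: store L4 := 11  bus=[BusUpgr]  L4: P0=I P1=M  mem[L4]=35
15. P0: store L4 := 13  bus=[BusRdX,Flush]  L4: P0=M P1=I  mem[L4]=11
16. P0: load  L4  bus=[-]  L4: P0=M P1=I  mem[L4]=11
17. P1: store L4 := 61  bus=[BusRdX,Flush]  L4: P0=I P1=M  mem[L4]=13
18. P0: load  L4  bus=[BusRd,Flush]  L4: P0=S P1=S  mem[L4]=61
19. P1: load  L0  bus=[BusRd]  L0: P0=I P1=E  mem[L0]=90
20. P0: store L3 := 26  bus=[-]  L3: P0=M P1=I  mem[L3]=30
21. P1: store L4 := 70  bus=[BusUpgr]  L4: P0=I P1=M  mem[L4]=61
22. P1: load  L4  bus=[-]  L4: P0=I P1=M  mem[L4]=61
23. P0: load  L4  bus=[BusRd,Flush]  L4: P0=S P1=S  mem[L4]=70
24. P1: load  L4  bus=[-]  L4: P0=S P1=S  mem[L4]=70
25. P1: load  L2  bus=[-]  L2: P0=I P1=E  mem[L2]=90
26. P0: load  L4  bus=[-]  L4: P0=S P1=S  mem[L4]=70
27. P1: store L2 := 97  bus=[-]  L2: P0=I P1=M  mem[L2]=90
28. P0: store L4 := 91  bus=[BusUpgr]  L4: P0=M P1=I  mem[L4]=70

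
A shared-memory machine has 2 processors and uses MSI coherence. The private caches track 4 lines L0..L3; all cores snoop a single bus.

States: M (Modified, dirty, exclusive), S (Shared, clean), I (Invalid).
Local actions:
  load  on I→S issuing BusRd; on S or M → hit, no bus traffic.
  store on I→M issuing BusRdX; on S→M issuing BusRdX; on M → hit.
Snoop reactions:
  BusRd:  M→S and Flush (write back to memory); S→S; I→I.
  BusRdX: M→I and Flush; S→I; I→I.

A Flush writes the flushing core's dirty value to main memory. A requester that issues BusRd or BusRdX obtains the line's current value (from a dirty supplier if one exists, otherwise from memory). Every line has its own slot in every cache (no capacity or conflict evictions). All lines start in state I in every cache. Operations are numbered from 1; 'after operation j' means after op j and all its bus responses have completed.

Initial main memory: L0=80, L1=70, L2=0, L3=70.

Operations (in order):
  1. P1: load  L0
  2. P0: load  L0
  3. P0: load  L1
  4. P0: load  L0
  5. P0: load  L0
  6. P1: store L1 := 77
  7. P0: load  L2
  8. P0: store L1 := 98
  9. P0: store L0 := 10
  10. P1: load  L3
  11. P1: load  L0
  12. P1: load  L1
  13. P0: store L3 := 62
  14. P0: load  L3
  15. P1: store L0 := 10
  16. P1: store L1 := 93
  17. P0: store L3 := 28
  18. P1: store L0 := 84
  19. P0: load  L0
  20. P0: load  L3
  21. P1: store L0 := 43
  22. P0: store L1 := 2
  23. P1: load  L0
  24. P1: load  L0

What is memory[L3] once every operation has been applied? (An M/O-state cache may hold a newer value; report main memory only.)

memory[L3] = 70

1. P1: load  L0  bus=[BusRd]  L0: P0=I P1=S  mem[L0]=80
2. P0: load  L0  bus=[BusRd]  L0: P0=S P1=S  mem[L0]=80
3. P0: load  L1  bus=[BusRd]  L1: P0=S P1=I  mem[L1]=70
4. P0: load  L0  bus=[-]  L0: P0=S P1=S  mem[L0]=80
5. P0: load  L0  bus=[-]  L0: P0=S P1=S  mem[L0]=80
6. P1: store L1 := 77  bus=[BusRdX]  L1: P0=I P1=M  mem[L1]=70
7. P0: load  L2  bus=[BusRd]  L2: P0=S P1=I  mem[L2]=0
8. P0: store L1 := 98  bus=[BusRdX,Flush]  L1: P0=M P1=I  mem[L1]=77
9. P0: store L0 := 10  bus=[BusRdX]  L0: P0=M P1=I  mem[L0]=80
10. P1: load  L3  bus=[BusRd]  L3: P0=I P1=S  mem[L3]=70
11. P1: load  L0  bus=[BusRd,Flush]  L0: P0=S P1=S  mem[L0]=10
12. P1: load  L1  bus=[BusRd,Flush]  L1: P0=S P1=S  mem[L1]=98
13. P0: store L3 := 62  bus=[BusRdX]  L3: P0=M P1=I  mem[L3]=70
14. P0: load  L3  bus=[-]  L3: P0=M P1=I  mem[L3]=70
15. P1: store L0 := 10  bus=[BusRdX]  L0: P0=I P1=M  mem[L0]=10
16. P1: store L1 := 93  bus=[BusRdX]  L1: P0=I P1=M  mem[L1]=98
17. P0: store L3 := 28  bus=[-]  L3: P0=M P1=I  mem[L3]=70
18. P1: store L0 := 84  bus=[-]  L0: P0=I P1=M  mem[L0]=10
19. P0: load  L0  bus=[BusRd,Flush]  L0: P0=S P1=S  mem[L0]=84
20. P0: load  L3  bus=[-]  L3: P0=M P1=I  mem[L3]=70
21. P1: store L0 := 43  bus=[BusRdX]  L0: P0=I P1=M  mem[L0]=84
22. P0: store L1 := 2  bus=[BusRdX,Flush]  L1: P0=M P1=I  mem[L1]=93
23. P1: load  L0  bus=[-]  L0: P0=I P1=M  mem[L0]=84
24. P1: load  L0  bus=[-]  L0: P0=I P1=M  mem[L0]=84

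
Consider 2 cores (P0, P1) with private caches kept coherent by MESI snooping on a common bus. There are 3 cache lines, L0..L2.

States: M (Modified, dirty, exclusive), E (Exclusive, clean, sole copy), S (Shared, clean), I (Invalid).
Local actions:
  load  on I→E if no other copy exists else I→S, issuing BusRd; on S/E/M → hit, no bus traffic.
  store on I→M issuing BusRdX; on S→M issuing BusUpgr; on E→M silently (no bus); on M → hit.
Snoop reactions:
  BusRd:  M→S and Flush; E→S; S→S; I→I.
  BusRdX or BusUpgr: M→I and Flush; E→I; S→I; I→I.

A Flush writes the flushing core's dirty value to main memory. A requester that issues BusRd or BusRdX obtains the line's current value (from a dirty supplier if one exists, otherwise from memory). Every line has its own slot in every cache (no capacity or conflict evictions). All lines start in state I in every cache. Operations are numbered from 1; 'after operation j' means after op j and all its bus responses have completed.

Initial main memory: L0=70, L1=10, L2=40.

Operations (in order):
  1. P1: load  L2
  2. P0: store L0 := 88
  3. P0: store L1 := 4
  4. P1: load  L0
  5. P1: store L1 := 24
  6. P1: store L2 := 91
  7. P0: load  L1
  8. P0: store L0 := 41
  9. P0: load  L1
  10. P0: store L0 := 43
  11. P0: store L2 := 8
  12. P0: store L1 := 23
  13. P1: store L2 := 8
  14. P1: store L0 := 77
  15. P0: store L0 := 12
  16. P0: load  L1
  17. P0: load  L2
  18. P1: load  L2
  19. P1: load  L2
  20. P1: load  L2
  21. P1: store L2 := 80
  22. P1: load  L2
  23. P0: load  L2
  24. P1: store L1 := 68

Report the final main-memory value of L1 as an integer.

step 1: P1: load  L2  ⟶  IE  (L2)  txn=BusRd  M[L2]=40
step 2: P0: store L0 := 88  ⟶  MI  (L0)  txn=BusRdX  M[L0]=70
step 3: P0: store L1 := 4  ⟶  MI  (L1)  txn=BusRdX  M[L1]=10
step 4: P1: load  L0  ⟶  SS  (L0)  txn=BusRd+Flush  M[L0]=88
step 5: P1: store L1 := 24  ⟶  IM  (L1)  txn=BusRdX+Flush  M[L1]=4
step 6: P1: store L2 := 91  ⟶  IM  (L2)  txn=∅  M[L2]=40
step 7: P0: load  L1  ⟶  SS  (L1)  txn=BusRd+Flush  M[L1]=24
step 8: P0: store L0 := 41  ⟶  MI  (L0)  txn=BusUpgr  M[L0]=88
step 9: P0: load  L1  ⟶  SS  (L1)  txn=∅  M[L1]=24
step 10: P0: store L0 := 43  ⟶  MI  (L0)  txn=∅  M[L0]=88
step 11: P0: store L2 := 8  ⟶  MI  (L2)  txn=BusRdX+Flush  M[L2]=91
step 12: P0: store L1 := 23  ⟶  MI  (L1)  txn=BusUpgr  M[L1]=24
step 13: P1: store L2 := 8  ⟶  IM  (L2)  txn=BusRdX+Flush  M[L2]=8
step 14: P1: store L0 := 77  ⟶  IM  (L0)  txn=BusRdX+Flush  M[L0]=43
step 15: P0: store L0 := 12  ⟶  MI  (L0)  txn=BusRdX+Flush  M[L0]=77
step 16: P0: load  L1  ⟶  MI  (L1)  txn=∅  M[L1]=24
step 17: P0: load  L2  ⟶  SS  (L2)  txn=BusRd+Flush  M[L2]=8
step 18: P1: load  L2  ⟶  SS  (L2)  txn=∅  M[L2]=8
step 19: P1: load  L2  ⟶  SS  (L2)  txn=∅  M[L2]=8
step 20: P1: load  L2  ⟶  SS  (L2)  txn=∅  M[L2]=8
step 21: P1: store L2 := 80  ⟶  IM  (L2)  txn=BusUpgr  M[L2]=8
step 22: P1: load  L2  ⟶  IM  (L2)  txn=∅  M[L2]=8
step 23: P0: load  L2  ⟶  SS  (L2)  txn=BusRd+Flush  M[L2]=80
step 24: P1: store L1 := 68  ⟶  IM  (L1)  txn=BusRdX+Flush  M[L1]=23

memory[L1] = 23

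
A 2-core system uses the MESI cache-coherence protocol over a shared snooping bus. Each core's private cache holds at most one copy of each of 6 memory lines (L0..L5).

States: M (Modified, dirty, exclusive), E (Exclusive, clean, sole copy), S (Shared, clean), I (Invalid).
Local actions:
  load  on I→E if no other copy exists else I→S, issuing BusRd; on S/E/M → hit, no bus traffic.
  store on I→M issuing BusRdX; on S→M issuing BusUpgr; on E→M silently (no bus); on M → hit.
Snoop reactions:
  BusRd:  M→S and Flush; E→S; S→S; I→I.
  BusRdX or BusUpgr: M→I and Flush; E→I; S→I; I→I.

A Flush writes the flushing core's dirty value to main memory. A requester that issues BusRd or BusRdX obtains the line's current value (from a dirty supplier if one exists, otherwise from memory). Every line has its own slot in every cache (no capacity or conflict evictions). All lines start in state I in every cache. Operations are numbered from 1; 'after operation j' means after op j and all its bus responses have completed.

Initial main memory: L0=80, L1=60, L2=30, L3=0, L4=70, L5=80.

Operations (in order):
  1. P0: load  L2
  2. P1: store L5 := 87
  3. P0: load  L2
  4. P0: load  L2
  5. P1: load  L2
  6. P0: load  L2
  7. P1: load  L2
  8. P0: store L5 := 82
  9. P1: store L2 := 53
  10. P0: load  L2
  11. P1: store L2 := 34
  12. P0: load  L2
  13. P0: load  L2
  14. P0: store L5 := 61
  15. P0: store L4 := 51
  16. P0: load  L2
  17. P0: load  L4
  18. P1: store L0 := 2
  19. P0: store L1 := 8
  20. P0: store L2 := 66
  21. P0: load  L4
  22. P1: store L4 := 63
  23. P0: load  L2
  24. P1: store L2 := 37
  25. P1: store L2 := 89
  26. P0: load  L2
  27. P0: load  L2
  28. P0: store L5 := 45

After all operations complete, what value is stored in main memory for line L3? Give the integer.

memory[L3] = 0

[1] P0: load  L2 | P0:E(30), P1:I | bus: BusRd
[2] P1: store L5 := 87 | P0:I, P1:M(87) | bus: BusRdX
[3] P0: load  L2 | P0:E(30), P1:I | bus: none
[4] P0: load  L2 | P0:E(30), P1:I | bus: none
[5] P1: load  L2 | P0:S(30), P1:S(30) | bus: BusRd
[6] P0: load  L2 | P0:S(30), P1:S(30) | bus: none
[7] P1: load  L2 | P0:S(30), P1:S(30) | bus: none
[8] P0: store L5 := 82 | P0:M(82), P1:I | bus: BusRdX,Flush
[9] P1: store L2 := 53 | P0:I, P1:M(53) | bus: BusUpgr
[10] P0: load  L2 | P0:S(53), P1:S(53) | bus: BusRd,Flush
[11] P1: store L2 := 34 | P0:I, P1:M(34) | bus: BusUpgr
[12] P0: load  L2 | P0:S(34), P1:S(34) | bus: BusRd,Flush
[13] P0: load  L2 | P0:S(34), P1:S(34) | bus: none
[14] P0: store L5 := 61 | P0:M(61), P1:I | bus: none
[15] P0: store L4 := 51 | P0:M(51), P1:I | bus: BusRdX
[16] P0: load  L2 | P0:S(34), P1:S(34) | bus: none
[17] P0: load  L4 | P0:M(51), P1:I | bus: none
[18] P1: store L0 := 2 | P0:I, P1:M(2) | bus: BusRdX
[19] P0: store L1 := 8 | P0:M(8), P1:I | bus: BusRdX
[20] P0: store L2 := 66 | P0:M(66), P1:I | bus: BusUpgr
[21] P0: load  L4 | P0:M(51), P1:I | bus: none
[22] P1: store L4 := 63 | P0:I, P1:M(63) | bus: BusRdX,Flush
[23] P0: load  L2 | P0:M(66), P1:I | bus: none
[24] P1: store L2 := 37 | P0:I, P1:M(37) | bus: BusRdX,Flush
[25] P1: store L2 := 89 | P0:I, P1:M(89) | bus: none
[26] P0: load  L2 | P0:S(89), P1:S(89) | bus: BusRd,Flush
[27] P0: load  L2 | P0:S(89), P1:S(89) | bus: none
[28] P0: store L5 := 45 | P0:M(45), P1:I | bus: none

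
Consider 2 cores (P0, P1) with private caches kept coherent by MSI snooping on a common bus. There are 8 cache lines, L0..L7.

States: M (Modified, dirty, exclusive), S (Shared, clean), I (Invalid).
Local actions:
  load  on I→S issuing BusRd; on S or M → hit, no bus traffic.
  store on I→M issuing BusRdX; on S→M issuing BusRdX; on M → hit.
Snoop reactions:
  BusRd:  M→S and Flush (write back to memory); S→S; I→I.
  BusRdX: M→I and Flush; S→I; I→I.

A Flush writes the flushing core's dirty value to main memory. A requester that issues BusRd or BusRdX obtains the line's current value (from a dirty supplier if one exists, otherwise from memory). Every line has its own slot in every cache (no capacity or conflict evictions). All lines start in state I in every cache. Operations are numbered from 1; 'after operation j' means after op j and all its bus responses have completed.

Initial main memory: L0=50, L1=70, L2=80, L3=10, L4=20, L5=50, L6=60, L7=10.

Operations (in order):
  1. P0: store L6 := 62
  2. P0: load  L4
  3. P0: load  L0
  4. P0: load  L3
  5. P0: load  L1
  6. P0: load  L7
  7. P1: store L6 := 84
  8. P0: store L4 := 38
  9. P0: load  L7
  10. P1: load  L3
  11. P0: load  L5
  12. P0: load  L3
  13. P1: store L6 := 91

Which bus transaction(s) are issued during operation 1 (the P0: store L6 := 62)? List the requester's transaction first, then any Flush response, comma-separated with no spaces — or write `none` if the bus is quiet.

bus = BusRdX

[1] P0: store L6 := 62 | P0:M(62), P1:I | bus: BusRdX
[2] P0: load  L4 | P0:S(20), P1:I | bus: BusRd
[3] P0: load  L0 | P0:S(50), P1:I | bus: BusRd
[4] P0: load  L3 | P0:S(10), P1:I | bus: BusRd
[5] P0: load  L1 | P0:S(70), P1:I | bus: BusRd
[6] P0: load  L7 | P0:S(10), P1:I | bus: BusRd
[7] P1: store L6 := 84 | P0:I, P1:M(84) | bus: BusRdX,Flush
[8] P0: store L4 := 38 | P0:M(38), P1:I | bus: BusRdX
[9] P0: load  L7 | P0:S(10), P1:I | bus: none
[10] P1: load  L3 | P0:S(10), P1:S(10) | bus: BusRd
[11] P0: load  L5 | P0:S(50), P1:I | bus: BusRd
[12] P0: load  L3 | P0:S(10), P1:S(10) | bus: none
[13] P1: store L6 := 91 | P0:I, P1:M(91) | bus: none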